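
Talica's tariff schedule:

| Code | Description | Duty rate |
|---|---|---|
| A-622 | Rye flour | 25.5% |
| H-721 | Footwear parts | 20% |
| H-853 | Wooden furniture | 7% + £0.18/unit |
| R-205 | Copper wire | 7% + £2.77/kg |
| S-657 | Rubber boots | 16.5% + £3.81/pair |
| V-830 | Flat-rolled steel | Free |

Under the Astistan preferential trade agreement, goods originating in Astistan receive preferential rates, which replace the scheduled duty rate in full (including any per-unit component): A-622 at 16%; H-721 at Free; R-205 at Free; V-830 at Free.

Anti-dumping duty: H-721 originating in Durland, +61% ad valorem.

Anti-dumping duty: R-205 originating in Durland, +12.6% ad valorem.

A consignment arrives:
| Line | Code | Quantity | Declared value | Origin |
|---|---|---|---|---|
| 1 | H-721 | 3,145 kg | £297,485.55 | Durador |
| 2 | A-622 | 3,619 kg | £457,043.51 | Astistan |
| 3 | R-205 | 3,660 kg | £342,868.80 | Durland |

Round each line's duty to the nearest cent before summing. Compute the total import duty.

Line 1 (H-721, Durador, 3,145 kg, £297,485.55):
Base rate for H-721 is 20%.
H-721 has an FTA preferential rate, but origin Durador is not Astistan; base rate stands.
The additional-duty order on H-721 targets Durland, not Durador; it does not apply.
Duty = £297,485.55 × 20% = £59,497.11.
Line 2 (A-622, Astistan, 3,619 kg, £457,043.51):
Base rate for A-622 is 25.5%.
Origin Astistan qualifies under the Talica–Astistan agreement and A-622 is covered: preferential rate 16% applies instead.
Duty = £457,043.51 × 16% = £73,126.96.
Line 3 (R-205, Durland, 3,660 kg, £342,868.80):
Base rate for R-205 is 7% + £2.77/kg.
R-205 has an FTA preferential rate, but origin Durland is not Astistan; base rate stands.
Additional duty on R-205 from Durland: +12.6%. Applied ad valorem rate: 7% + 12.6% = 19.6%.
Duty = £342,868.80 × 19.6% + 3,660 × £2.77 = £77,340.48.
Total = £59,497.11 + £73,126.96 + £77,340.48 = £209,964.55.

£209,964.55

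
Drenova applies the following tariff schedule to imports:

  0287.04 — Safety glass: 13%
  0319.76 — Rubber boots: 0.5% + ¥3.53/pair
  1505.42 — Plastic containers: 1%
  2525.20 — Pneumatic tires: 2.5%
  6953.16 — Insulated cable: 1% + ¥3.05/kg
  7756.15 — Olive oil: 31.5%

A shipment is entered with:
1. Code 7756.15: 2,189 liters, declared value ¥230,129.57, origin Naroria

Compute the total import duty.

¥72,490.81

Line 1 (7756.15, Naroria, 2,189 liters, ¥230,129.57):
Base rate for 7756.15 is 31.5%.
Duty = ¥230,129.57 × 31.5% = ¥72,490.81.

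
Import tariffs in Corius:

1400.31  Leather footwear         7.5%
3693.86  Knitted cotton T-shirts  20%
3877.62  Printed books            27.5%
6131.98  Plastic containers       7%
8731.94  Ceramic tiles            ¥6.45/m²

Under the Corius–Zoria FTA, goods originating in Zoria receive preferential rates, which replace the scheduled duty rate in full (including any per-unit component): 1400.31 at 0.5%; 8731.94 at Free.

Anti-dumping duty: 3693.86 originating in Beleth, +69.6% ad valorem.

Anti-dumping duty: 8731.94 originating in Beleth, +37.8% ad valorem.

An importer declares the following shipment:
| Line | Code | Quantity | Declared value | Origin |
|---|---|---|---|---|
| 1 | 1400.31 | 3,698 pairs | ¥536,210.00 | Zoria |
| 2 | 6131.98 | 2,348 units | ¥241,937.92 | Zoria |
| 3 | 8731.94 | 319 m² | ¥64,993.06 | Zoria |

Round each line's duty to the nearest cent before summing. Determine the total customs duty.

Line 1 (1400.31, Zoria, 3,698 pairs, ¥536,210.00):
Base rate for 1400.31 is 7.5%.
Origin Zoria qualifies under the Corius–Zoria agreement and 1400.31 is covered: preferential rate 0.5% applies instead.
Duty = ¥536,210.00 × 0.5% = ¥2,681.05.
Line 2 (6131.98, Zoria, 2,348 units, ¥241,937.92):
Base rate for 6131.98 is 7%.
Origin Zoria is the FTA partner but 6131.98 is not on the preference list; base rate stands.
Duty = ¥241,937.92 × 7% = ¥16,935.65.
Line 3 (8731.94, Zoria, 319 m², ¥64,993.06):
Base rate for 8731.94 is ¥6.45/m².
Origin Zoria qualifies under the Corius–Zoria agreement and 8731.94 is covered: preferential rate Free applies instead.
The additional-duty order on 8731.94 targets Beleth, not Zoria; it does not apply.
Duty = ¥64,993.06 × 0% = ¥0.00.
Total = ¥2,681.05 + ¥16,935.65 + ¥0.00 = ¥19,616.70.

¥19,616.70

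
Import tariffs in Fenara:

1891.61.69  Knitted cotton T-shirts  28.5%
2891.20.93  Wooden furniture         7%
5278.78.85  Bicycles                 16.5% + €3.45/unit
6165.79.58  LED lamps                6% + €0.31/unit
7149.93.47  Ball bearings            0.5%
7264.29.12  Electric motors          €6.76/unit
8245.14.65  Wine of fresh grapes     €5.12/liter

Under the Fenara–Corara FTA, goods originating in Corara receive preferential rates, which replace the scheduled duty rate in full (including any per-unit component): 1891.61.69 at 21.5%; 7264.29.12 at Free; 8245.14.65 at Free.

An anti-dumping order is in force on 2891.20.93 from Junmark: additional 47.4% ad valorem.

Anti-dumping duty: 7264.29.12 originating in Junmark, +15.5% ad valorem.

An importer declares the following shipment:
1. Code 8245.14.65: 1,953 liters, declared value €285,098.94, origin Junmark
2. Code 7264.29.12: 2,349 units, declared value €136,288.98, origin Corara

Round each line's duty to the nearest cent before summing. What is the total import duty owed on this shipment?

€9,999.36

Line 1 (8245.14.65, Junmark, 1,953 liters, €285,098.94):
Base rate for 8245.14.65 is €5.12/liter.
8245.14.65 has an FTA preferential rate, but origin Junmark is not Corara; base rate stands.
Duty = 1,953 × €5.12 = €9,999.36.
Line 2 (7264.29.12, Corara, 2,349 units, €136,288.98):
Base rate for 7264.29.12 is €6.76/unit.
Origin Corara qualifies under the Fenara–Corara agreement and 7264.29.12 is covered: preferential rate Free applies instead.
The additional-duty order on 7264.29.12 targets Junmark, not Corara; it does not apply.
Duty = €136,288.98 × 0% = €0.00.
Total = €9,999.36 + €0.00 = €9,999.36.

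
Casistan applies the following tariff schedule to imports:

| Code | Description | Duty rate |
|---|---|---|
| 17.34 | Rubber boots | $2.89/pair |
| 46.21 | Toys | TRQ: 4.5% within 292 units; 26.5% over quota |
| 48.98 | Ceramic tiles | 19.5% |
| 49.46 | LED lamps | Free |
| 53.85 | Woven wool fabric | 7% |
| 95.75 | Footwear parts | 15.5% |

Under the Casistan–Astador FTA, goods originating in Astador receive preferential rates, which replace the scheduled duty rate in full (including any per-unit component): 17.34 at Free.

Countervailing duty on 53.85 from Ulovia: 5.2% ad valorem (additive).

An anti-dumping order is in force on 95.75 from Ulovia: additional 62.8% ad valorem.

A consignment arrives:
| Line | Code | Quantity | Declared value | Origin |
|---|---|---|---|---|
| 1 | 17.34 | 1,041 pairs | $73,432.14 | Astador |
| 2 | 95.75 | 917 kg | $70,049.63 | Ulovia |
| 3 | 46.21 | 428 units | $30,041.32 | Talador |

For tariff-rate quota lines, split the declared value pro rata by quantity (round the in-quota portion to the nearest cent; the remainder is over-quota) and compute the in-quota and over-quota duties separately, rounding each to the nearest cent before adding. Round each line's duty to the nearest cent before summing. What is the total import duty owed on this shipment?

Line 1 (17.34, Astador, 1,041 pairs, $73,432.14):
Base rate for 17.34 is $2.89/pair.
Origin Astador qualifies under the Casistan–Astador agreement and 17.34 is covered: preferential rate Free applies instead.
Duty = $73,432.14 × 0% = $0.00.
Line 2 (95.75, Ulovia, 917 kg, $70,049.63):
Base rate for 95.75 is 15.5%.
Additional duty on 95.75 from Ulovia: +62.8%. Applied ad valorem rate: 15.5% + 62.8% = 78.3%.
Duty = $70,049.63 × 78.3% = $54,848.86.
Line 3 (46.21, Talador, 428 units, $30,041.32):
Code 46.21 is under a tariff-rate quota (threshold 292 units). In-quota: 292 units at 4.5%; over-quota: 136 units at 26.5%.
Pro-rata value split: in-quota = $30,041.32 × 292/428 = $20,495.48; over-quota = $30,041.32 − $20,495.48 = $9,545.84.
In-quota duty = $20,495.48 × 4.5% = $922.30. Over-quota duty = $9,545.84 × 26.5% = $2,529.65.
Line duty = $922.30 + $2,529.65 = $3,451.95.
Total = $0.00 + $54,848.86 + $3,451.95 = $58,300.81.

$58,300.81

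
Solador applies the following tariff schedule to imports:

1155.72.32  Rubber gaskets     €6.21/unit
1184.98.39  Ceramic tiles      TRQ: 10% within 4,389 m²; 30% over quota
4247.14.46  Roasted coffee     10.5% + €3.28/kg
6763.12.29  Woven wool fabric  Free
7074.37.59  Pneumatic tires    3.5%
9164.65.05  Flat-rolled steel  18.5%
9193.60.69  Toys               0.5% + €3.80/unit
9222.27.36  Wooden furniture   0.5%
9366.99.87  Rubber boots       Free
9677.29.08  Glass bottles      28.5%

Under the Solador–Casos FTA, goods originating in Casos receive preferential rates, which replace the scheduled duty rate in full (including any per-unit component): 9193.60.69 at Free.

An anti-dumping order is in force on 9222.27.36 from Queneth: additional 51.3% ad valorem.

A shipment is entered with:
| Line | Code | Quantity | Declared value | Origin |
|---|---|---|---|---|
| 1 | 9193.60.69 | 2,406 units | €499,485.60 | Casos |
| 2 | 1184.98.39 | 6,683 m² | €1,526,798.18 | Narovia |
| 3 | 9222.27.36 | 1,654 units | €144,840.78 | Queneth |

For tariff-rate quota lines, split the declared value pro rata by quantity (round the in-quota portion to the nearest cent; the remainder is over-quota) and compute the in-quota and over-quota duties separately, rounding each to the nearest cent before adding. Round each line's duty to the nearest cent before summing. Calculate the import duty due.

Line 1 (9193.60.69, Casos, 2,406 units, €499,485.60):
Base rate for 9193.60.69 is 0.5% + €3.80/unit.
Origin Casos qualifies under the Solador–Casos agreement and 9193.60.69 is covered: preferential rate Free applies instead.
Duty = €499,485.60 × 0% = €0.00.
Line 2 (1184.98.39, Narovia, 6,683 m², €1,526,798.18):
Code 1184.98.39 is under a tariff-rate quota (threshold 4,389 m²). In-quota: 4,389 m² at 10%; over-quota: 2,294 m² at 30%.
Pro-rata value split: in-quota = €1,526,798.18 × 4,389/6,683 = €1,002,710.94; over-quota = €1,526,798.18 − €1,002,710.94 = €524,087.24.
In-quota duty = €1,002,710.94 × 10% = €100,271.09. Over-quota duty = €524,087.24 × 30% = €157,226.17.
Line duty = €100,271.09 + €157,226.17 = €257,497.26.
Line 3 (9222.27.36, Queneth, 1,654 units, €144,840.78):
Base rate for 9222.27.36 is 0.5%.
Additional duty on 9222.27.36 from Queneth: +51.3%. Applied ad valorem rate: 0.5% + 51.3% = 51.8%.
Duty = €144,840.78 × 51.8% = €75,027.52.
Total = €0.00 + €257,497.26 + €75,027.52 = €332,524.78.

€332,524.78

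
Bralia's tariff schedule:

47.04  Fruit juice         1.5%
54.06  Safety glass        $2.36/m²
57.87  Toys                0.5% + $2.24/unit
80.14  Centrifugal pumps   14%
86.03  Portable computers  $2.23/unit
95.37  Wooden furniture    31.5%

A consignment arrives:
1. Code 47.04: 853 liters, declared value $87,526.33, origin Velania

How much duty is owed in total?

Line 1 (47.04, Velania, 853 liters, $87,526.33):
Base rate for 47.04 is 1.5%.
Duty = $87,526.33 × 1.5% = $1,312.89.

$1,312.89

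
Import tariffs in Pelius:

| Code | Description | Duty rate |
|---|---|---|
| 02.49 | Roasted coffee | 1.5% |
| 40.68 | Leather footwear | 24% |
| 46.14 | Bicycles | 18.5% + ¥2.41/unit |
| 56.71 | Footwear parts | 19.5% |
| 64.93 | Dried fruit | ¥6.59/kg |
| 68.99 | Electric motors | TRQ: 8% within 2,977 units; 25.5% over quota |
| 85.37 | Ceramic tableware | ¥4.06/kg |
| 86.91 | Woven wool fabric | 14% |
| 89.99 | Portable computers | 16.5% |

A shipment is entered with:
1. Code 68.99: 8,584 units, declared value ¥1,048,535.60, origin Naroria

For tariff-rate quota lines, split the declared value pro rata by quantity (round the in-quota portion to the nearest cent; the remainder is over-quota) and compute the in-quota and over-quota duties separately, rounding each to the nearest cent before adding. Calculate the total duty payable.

Line 1 (68.99, Naroria, 8,584 units, ¥1,048,535.60):
Code 68.99 is under a tariff-rate quota (threshold 2,977 units). In-quota: 2,977 units at 8%; over-quota: 5,607 units at 25.5%.
Pro-rata value split: in-quota = ¥1,048,535.60 × 2,977/8,584 = ¥363,640.55; over-quota = ¥1,048,535.60 − ¥363,640.55 = ¥684,895.05.
In-quota duty = ¥363,640.55 × 8% = ¥29,091.24. Over-quota duty = ¥684,895.05 × 25.5% = ¥174,648.24.
Line duty = ¥29,091.24 + ¥174,648.24 = ¥203,739.48.

¥203,739.48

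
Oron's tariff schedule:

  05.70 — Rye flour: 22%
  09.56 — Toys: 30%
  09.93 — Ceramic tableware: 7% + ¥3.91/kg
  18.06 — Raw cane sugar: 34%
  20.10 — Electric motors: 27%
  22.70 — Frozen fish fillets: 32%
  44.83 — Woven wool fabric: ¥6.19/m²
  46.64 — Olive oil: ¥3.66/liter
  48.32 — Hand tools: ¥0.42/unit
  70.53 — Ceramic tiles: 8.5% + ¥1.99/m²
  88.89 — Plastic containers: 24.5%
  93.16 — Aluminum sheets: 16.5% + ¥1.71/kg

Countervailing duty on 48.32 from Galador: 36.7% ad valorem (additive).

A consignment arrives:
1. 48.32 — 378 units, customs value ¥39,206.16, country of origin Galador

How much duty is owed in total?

Line 1 (48.32, Galador, 378 units, ¥39,206.16):
Base rate for 48.32 is ¥0.42/unit.
Additional duty on 48.32 from Galador: +36.7% ad valorem. Applied ad valorem rate = 36.7%.
Duty = ¥39,206.16 × 36.7% + 378 × ¥0.42 = ¥14,547.42.

¥14,547.42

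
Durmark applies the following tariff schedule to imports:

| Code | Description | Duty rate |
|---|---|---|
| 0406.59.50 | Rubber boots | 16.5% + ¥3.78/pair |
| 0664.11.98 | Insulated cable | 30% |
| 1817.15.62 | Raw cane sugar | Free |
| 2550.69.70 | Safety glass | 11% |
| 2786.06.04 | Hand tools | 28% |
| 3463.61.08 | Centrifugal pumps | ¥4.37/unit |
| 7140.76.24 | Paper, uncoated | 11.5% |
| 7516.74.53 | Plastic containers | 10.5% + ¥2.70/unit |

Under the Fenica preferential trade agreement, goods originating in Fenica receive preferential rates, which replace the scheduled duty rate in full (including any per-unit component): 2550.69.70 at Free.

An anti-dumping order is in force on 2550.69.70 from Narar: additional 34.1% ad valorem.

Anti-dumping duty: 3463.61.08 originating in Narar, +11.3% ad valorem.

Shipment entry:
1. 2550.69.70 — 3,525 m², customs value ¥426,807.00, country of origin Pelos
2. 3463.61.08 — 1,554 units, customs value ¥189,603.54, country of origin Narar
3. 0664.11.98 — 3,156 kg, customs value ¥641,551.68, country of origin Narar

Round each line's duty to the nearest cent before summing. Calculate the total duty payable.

¥267,630.45

Line 1 (2550.69.70, Pelos, 3,525 m², ¥426,807.00):
Base rate for 2550.69.70 is 11%.
2550.69.70 has an FTA preferential rate, but origin Pelos is not Fenica; base rate stands.
The additional-duty order on 2550.69.70 targets Narar, not Pelos; it does not apply.
Duty = ¥426,807.00 × 11% = ¥46,948.77.
Line 2 (3463.61.08, Narar, 1,554 units, ¥189,603.54):
Base rate for 3463.61.08 is ¥4.37/unit.
Additional duty on 3463.61.08 from Narar: +11.3% ad valorem. Applied ad valorem rate = 11.3%.
Duty = ¥189,603.54 × 11.3% + 1,554 × ¥4.37 = ¥28,216.18.
Line 3 (0664.11.98, Narar, 3,156 kg, ¥641,551.68):
Base rate for 0664.11.98 is 30%.
Duty = ¥641,551.68 × 30% = ¥192,465.50.
Total = ¥46,948.77 + ¥28,216.18 + ¥192,465.50 = ¥267,630.45.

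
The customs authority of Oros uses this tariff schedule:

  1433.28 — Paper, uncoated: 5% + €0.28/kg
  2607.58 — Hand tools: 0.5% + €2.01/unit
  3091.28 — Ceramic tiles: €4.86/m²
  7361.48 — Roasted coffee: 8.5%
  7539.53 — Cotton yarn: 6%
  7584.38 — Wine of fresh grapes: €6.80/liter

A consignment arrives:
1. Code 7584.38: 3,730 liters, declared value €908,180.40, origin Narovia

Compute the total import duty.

€25,364.00

Line 1 (7584.38, Narovia, 3,730 liters, €908,180.40):
Base rate for 7584.38 is €6.80/liter.
Duty = 3,730 × €6.80 = €25,364.00.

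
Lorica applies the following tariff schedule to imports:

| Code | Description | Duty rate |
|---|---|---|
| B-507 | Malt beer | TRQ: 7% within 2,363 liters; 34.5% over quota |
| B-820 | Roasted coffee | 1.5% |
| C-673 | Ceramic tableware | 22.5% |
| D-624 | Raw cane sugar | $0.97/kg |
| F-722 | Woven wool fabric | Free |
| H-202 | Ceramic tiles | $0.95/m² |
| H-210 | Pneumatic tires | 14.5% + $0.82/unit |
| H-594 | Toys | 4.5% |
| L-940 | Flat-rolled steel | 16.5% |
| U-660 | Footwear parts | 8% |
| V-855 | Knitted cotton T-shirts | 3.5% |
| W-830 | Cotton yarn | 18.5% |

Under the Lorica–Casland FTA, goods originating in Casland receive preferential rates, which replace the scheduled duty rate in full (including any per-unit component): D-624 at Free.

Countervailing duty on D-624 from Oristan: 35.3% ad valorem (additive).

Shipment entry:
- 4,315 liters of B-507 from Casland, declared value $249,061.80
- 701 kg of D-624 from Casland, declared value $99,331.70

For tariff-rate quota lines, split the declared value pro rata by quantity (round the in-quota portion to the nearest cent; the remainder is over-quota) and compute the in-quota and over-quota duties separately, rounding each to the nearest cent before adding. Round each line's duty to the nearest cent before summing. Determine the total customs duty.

$48,418.43

Line 1 (B-507, Casland, 4,315 liters, $249,061.80):
Code B-507 is under a tariff-rate quota (threshold 2,363 liters). In-quota: 2,363 liters at 7%; over-quota: 1,952 liters at 34.5%.
Pro-rata value split: in-quota = $249,061.80 × 2,363/4,315 = $136,392.36; over-quota = $249,061.80 − $136,392.36 = $112,669.44.
In-quota duty = $136,392.36 × 7% = $9,547.47. Over-quota duty = $112,669.44 × 34.5% = $38,870.96.
Line duty = $9,547.47 + $38,870.96 = $48,418.43.
Line 2 (D-624, Casland, 701 kg, $99,331.70):
Base rate for D-624 is $0.97/kg.
Origin Casland qualifies under the Lorica–Casland agreement and D-624 is covered: preferential rate Free applies instead.
The additional-duty order on D-624 targets Oristan, not Casland; it does not apply.
Duty = $99,331.70 × 0% = $0.00.
Total = $48,418.43 + $0.00 = $48,418.43.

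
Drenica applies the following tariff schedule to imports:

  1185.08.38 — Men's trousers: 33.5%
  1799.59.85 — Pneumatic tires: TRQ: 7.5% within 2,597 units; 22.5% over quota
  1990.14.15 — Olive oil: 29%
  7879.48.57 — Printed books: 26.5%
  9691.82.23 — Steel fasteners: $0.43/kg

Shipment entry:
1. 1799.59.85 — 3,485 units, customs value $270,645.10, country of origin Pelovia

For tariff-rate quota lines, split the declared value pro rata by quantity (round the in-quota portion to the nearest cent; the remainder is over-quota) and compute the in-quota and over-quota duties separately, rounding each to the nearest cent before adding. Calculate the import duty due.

Line 1 (1799.59.85, Pelovia, 3,485 units, $270,645.10):
Code 1799.59.85 is under a tariff-rate quota (threshold 2,597 units). In-quota: 2,597 units at 7.5%; over-quota: 888 units at 22.5%.
Pro-rata value split: in-quota = $270,645.10 × 2,597/3,485 = $201,683.02; over-quota = $270,645.10 − $201,683.02 = $68,962.08.
In-quota duty = $201,683.02 × 7.5% = $15,126.23. Over-quota duty = $68,962.08 × 22.5% = $15,516.47.
Line duty = $15,126.23 + $15,516.47 = $30,642.70.

$30,642.70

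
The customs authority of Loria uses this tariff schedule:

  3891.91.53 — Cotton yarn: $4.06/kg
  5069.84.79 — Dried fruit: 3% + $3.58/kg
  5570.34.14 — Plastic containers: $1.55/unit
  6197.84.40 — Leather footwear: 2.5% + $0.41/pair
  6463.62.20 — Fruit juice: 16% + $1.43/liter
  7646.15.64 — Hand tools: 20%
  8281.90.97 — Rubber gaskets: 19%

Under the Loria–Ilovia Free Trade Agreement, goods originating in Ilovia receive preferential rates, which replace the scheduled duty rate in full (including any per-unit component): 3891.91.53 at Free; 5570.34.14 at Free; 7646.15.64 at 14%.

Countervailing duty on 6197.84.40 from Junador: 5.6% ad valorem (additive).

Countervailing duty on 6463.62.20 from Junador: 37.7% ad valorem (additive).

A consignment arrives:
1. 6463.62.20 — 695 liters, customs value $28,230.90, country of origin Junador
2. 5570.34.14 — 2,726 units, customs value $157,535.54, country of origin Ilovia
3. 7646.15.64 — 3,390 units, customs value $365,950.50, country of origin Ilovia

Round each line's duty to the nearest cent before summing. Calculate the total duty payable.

$67,386.91

Line 1 (6463.62.20, Junador, 695 liters, $28,230.90):
Base rate for 6463.62.20 is 16% + $1.43/liter.
Additional duty on 6463.62.20 from Junador: +37.7%. Applied ad valorem rate: 16% + 37.7% = 53.7%.
Duty = $28,230.90 × 53.7% + 695 × $1.43 = $16,153.84.
Line 2 (5570.34.14, Ilovia, 2,726 units, $157,535.54):
Base rate for 5570.34.14 is $1.55/unit.
Origin Ilovia qualifies under the Loria–Ilovia agreement and 5570.34.14 is covered: preferential rate Free applies instead.
Duty = $157,535.54 × 0% = $0.00.
Line 3 (7646.15.64, Ilovia, 3,390 units, $365,950.50):
Base rate for 7646.15.64 is 20%.
Origin Ilovia qualifies under the Loria–Ilovia agreement and 7646.15.64 is covered: preferential rate 14% applies instead.
Duty = $365,950.50 × 14% = $51,233.07.
Total = $16,153.84 + $0.00 + $51,233.07 = $67,386.91.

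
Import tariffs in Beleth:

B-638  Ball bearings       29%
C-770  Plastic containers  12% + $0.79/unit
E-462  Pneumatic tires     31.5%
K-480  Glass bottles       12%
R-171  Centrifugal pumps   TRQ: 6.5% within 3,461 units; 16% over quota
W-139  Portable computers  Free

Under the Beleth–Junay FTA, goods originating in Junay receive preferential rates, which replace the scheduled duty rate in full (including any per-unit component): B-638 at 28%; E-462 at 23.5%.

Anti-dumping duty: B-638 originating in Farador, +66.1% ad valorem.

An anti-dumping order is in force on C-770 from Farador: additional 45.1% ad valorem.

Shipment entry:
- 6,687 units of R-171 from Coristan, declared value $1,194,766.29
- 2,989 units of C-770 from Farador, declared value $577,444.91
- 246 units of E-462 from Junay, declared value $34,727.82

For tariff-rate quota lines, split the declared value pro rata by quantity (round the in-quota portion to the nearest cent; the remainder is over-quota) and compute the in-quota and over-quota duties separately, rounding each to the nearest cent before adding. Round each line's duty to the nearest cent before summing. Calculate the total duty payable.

$472,660.20

Line 1 (R-171, Coristan, 6,687 units, $1,194,766.29):
Code R-171 is under a tariff-rate quota (threshold 3,461 units). In-quota: 3,461 units at 6.5%; over-quota: 3,226 units at 16%.
Pro-rata value split: in-quota = $1,194,766.29 × 3,461/6,687 = $618,376.87; over-quota = $1,194,766.29 − $618,376.87 = $576,389.42.
In-quota duty = $618,376.87 × 6.5% = $40,194.50. Over-quota duty = $576,389.42 × 16% = $92,222.31.
Line duty = $40,194.50 + $92,222.31 = $132,416.81.
Line 2 (C-770, Farador, 2,989 units, $577,444.91):
Base rate for C-770 is 12% + $0.79/unit.
Additional duty on C-770 from Farador: +45.1%. Applied ad valorem rate: 12% + 45.1% = 57.1%.
Duty = $577,444.91 × 57.1% + 2,989 × $0.79 = $332,082.35.
Line 3 (E-462, Junay, 246 units, $34,727.82):
Base rate for E-462 is 31.5%.
Origin Junay qualifies under the Beleth–Junay agreement and E-462 is covered: preferential rate 23.5% applies instead.
Duty = $34,727.82 × 23.5% = $8,161.04.
Total = $132,416.81 + $332,082.35 + $8,161.04 = $472,660.20.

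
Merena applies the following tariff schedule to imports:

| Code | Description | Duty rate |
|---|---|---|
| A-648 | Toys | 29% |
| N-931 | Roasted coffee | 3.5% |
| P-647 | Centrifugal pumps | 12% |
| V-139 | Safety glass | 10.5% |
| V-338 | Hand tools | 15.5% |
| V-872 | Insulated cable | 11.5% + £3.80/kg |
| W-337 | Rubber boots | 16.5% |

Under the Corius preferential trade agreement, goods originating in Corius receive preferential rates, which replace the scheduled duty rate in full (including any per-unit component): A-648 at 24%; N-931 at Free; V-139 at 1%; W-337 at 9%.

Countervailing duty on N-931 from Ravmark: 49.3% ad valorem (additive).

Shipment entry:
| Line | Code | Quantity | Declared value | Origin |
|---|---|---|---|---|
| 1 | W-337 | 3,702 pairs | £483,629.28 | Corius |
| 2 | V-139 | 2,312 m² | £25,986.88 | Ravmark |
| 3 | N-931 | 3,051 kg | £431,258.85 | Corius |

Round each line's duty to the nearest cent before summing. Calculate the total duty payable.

Line 1 (W-337, Corius, 3,702 pairs, £483,629.28):
Base rate for W-337 is 16.5%.
Origin Corius qualifies under the Merena–Corius agreement and W-337 is covered: preferential rate 9% applies instead.
Duty = £483,629.28 × 9% = £43,526.64.
Line 2 (V-139, Ravmark, 2,312 m², £25,986.88):
Base rate for V-139 is 10.5%.
V-139 has an FTA preferential rate, but origin Ravmark is not Corius; base rate stands.
Duty = £25,986.88 × 10.5% = £2,728.62.
Line 3 (N-931, Corius, 3,051 kg, £431,258.85):
Base rate for N-931 is 3.5%.
Origin Corius qualifies under the Merena–Corius agreement and N-931 is covered: preferential rate Free applies instead.
The additional-duty order on N-931 targets Ravmark, not Corius; it does not apply.
Duty = £431,258.85 × 0% = £0.00.
Total = £43,526.64 + £2,728.62 + £0.00 = £46,255.26.

£46,255.26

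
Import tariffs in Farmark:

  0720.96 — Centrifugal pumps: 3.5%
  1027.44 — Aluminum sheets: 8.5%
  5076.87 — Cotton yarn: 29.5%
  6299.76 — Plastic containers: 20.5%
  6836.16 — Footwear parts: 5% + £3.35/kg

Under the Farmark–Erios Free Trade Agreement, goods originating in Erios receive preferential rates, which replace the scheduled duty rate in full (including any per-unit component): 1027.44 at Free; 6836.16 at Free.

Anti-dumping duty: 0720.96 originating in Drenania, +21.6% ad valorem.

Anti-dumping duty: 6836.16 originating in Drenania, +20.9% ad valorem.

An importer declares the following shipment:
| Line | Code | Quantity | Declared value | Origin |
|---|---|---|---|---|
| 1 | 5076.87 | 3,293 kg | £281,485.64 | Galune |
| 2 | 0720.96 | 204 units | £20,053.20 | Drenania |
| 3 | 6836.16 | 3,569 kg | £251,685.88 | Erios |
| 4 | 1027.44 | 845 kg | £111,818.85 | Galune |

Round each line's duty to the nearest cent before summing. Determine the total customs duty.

Line 1 (5076.87, Galune, 3,293 kg, £281,485.64):
Base rate for 5076.87 is 29.5%.
Duty = £281,485.64 × 29.5% = £83,038.26.
Line 2 (0720.96, Drenania, 204 units, £20,053.20):
Base rate for 0720.96 is 3.5%.
Additional duty on 0720.96 from Drenania: +21.6%. Applied ad valorem rate: 3.5% + 21.6% = 25.1%.
Duty = £20,053.20 × 25.1% = £5,033.35.
Line 3 (6836.16, Erios, 3,569 kg, £251,685.88):
Base rate for 6836.16 is 5% + £3.35/kg.
Origin Erios qualifies under the Farmark–Erios agreement and 6836.16 is covered: preferential rate Free applies instead.
The additional-duty order on 6836.16 targets Drenania, not Erios; it does not apply.
Duty = £251,685.88 × 0% = £0.00.
Line 4 (1027.44, Galune, 845 kg, £111,818.85):
Base rate for 1027.44 is 8.5%.
1027.44 has an FTA preferential rate, but origin Galune is not Erios; base rate stands.
Duty = £111,818.85 × 8.5% = £9,504.60.
Total = £83,038.26 + £5,033.35 + £0.00 + £9,504.60 = £97,576.21.

£97,576.21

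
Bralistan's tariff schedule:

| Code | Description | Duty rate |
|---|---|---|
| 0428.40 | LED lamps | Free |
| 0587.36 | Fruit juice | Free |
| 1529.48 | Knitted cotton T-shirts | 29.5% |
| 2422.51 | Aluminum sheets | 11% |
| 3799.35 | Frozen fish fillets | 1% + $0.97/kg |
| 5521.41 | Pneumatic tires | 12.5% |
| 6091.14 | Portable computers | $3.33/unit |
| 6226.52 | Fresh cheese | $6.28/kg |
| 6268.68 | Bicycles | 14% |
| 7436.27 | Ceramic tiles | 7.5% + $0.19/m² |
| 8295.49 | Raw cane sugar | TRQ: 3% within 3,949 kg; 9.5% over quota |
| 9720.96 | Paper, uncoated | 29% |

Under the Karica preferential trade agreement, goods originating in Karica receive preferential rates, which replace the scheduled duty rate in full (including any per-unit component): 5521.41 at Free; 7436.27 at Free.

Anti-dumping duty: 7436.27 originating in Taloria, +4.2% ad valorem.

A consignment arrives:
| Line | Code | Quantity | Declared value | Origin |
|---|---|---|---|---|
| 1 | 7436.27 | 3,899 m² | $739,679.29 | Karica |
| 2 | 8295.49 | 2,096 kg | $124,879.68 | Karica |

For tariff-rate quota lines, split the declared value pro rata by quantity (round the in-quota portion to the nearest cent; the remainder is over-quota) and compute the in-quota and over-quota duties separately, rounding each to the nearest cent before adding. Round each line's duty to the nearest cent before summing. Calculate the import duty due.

$3,746.39

Line 1 (7436.27, Karica, 3,899 m², $739,679.29):
Base rate for 7436.27 is 7.5% + $0.19/m².
Origin Karica qualifies under the Bralistan–Karica agreement and 7436.27 is covered: preferential rate Free applies instead.
The additional-duty order on 7436.27 targets Taloria, not Karica; it does not apply.
Duty = $739,679.29 × 0% = $0.00.
Line 2 (8295.49, Karica, 2,096 kg, $124,879.68):
Code 8295.49 is under a tariff-rate quota (threshold 3,949 kg). Quantity 2,096 kg is within the quota, so the in-quota rate 3% applies to the full value.
Duty = $124,879.68 × 3% = $3,746.39.
Total = $0.00 + $3,746.39 = $3,746.39.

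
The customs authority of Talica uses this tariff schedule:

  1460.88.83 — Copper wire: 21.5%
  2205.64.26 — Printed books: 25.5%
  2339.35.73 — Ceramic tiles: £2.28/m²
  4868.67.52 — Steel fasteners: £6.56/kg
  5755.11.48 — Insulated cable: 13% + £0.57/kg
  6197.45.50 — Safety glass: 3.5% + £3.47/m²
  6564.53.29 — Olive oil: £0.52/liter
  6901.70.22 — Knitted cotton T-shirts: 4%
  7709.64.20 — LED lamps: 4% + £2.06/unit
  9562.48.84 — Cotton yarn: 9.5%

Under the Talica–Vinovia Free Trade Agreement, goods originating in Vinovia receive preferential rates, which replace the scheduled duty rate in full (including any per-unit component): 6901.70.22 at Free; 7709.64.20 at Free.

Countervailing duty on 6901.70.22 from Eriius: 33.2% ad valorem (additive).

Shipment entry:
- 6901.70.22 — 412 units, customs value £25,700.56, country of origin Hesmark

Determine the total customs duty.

£1,028.02

Line 1 (6901.70.22, Hesmark, 412 units, £25,700.56):
Base rate for 6901.70.22 is 4%.
6901.70.22 has an FTA preferential rate, but origin Hesmark is not Vinovia; base rate stands.
The additional-duty order on 6901.70.22 targets Eriius, not Hesmark; it does not apply.
Duty = £25,700.56 × 4% = £1,028.02.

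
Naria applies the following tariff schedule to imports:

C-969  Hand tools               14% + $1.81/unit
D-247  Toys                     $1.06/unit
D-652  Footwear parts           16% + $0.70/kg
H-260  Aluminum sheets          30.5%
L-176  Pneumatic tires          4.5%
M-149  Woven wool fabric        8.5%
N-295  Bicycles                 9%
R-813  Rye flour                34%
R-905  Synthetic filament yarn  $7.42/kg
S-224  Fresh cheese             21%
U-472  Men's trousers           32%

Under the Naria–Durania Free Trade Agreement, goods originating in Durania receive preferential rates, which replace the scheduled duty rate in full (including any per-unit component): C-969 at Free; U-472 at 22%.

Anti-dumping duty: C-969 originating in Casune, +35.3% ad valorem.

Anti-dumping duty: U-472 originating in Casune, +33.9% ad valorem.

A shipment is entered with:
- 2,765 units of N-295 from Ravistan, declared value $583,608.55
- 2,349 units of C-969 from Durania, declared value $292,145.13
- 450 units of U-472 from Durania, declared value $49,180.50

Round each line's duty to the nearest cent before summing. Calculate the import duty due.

$63,344.48

Line 1 (N-295, Ravistan, 2,765 units, $583,608.55):
Base rate for N-295 is 9%.
Duty = $583,608.55 × 9% = $52,524.77.
Line 2 (C-969, Durania, 2,349 units, $292,145.13):
Base rate for C-969 is 14% + $1.81/unit.
Origin Durania qualifies under the Naria–Durania agreement and C-969 is covered: preferential rate Free applies instead.
The additional-duty order on C-969 targets Casune, not Durania; it does not apply.
Duty = $292,145.13 × 0% = $0.00.
Line 3 (U-472, Durania, 450 units, $49,180.50):
Base rate for U-472 is 32%.
Origin Durania qualifies under the Naria–Durania agreement and U-472 is covered: preferential rate 22% applies instead.
The additional-duty order on U-472 targets Casune, not Durania; it does not apply.
Duty = $49,180.50 × 22% = $10,819.71.
Total = $52,524.77 + $0.00 + $10,819.71 = $63,344.48.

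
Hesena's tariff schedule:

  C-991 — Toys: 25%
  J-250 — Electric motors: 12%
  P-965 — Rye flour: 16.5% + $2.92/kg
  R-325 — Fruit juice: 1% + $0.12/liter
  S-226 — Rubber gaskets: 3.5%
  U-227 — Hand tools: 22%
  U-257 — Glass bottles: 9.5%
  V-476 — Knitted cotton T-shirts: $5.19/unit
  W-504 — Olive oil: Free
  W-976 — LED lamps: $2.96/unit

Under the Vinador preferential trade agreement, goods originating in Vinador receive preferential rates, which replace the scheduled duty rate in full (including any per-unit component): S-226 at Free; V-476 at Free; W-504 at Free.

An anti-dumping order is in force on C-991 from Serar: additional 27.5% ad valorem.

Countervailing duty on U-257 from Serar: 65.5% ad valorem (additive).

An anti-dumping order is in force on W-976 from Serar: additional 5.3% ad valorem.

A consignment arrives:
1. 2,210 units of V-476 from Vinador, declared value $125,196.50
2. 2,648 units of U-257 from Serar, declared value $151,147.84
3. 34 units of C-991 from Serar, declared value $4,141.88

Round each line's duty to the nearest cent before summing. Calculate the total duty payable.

$115,535.37

Line 1 (V-476, Vinador, 2,210 units, $125,196.50):
Base rate for V-476 is $5.19/unit.
Origin Vinador qualifies under the Hesena–Vinador agreement and V-476 is covered: preferential rate Free applies instead.
Duty = $125,196.50 × 0% = $0.00.
Line 2 (U-257, Serar, 2,648 units, $151,147.84):
Base rate for U-257 is 9.5%.
Additional duty on U-257 from Serar: +65.5%. Applied ad valorem rate: 9.5% + 65.5% = 75%.
Duty = $151,147.84 × 75% = $113,360.88.
Line 3 (C-991, Serar, 34 units, $4,141.88):
Base rate for C-991 is 25%.
Additional duty on C-991 from Serar: +27.5%. Applied ad valorem rate: 25% + 27.5% = 52.5%.
Duty = $4,141.88 × 52.5% = $2,174.49.
Total = $0.00 + $113,360.88 + $2,174.49 = $115,535.37.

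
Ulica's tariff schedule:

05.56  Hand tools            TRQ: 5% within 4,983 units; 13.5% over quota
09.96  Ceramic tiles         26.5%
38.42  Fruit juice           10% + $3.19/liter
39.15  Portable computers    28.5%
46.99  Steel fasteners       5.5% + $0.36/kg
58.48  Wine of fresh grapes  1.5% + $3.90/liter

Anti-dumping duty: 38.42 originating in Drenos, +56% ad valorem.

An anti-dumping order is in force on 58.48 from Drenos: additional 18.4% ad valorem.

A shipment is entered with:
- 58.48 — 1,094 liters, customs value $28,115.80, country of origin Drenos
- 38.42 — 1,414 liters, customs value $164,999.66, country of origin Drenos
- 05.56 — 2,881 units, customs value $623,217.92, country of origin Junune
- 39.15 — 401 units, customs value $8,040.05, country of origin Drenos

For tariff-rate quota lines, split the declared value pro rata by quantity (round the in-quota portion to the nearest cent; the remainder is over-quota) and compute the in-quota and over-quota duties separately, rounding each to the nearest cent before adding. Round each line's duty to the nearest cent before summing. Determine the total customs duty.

Line 1 (58.48, Drenos, 1,094 liters, $28,115.80):
Base rate for 58.48 is 1.5% + $3.90/liter.
Additional duty on 58.48 from Drenos: +18.4%. Applied ad valorem rate: 1.5% + 18.4% = 19.9%.
Duty = $28,115.80 × 19.9% + 1,094 × $3.90 = $9,861.64.
Line 2 (38.42, Drenos, 1,414 liters, $164,999.66):
Base rate for 38.42 is 10% + $3.19/liter.
Additional duty on 38.42 from Drenos: +56%. Applied ad valorem rate: 10% + 56% = 66%.
Duty = $164,999.66 × 66% + 1,414 × $3.19 = $113,410.44.
Line 3 (05.56, Junune, 2,881 units, $623,217.92):
Code 05.56 is under a tariff-rate quota (threshold 4,983 units). Quantity 2,881 units is within the quota, so the in-quota rate 5% applies to the full value.
Duty = $623,217.92 × 5% = $31,160.90.
Line 4 (39.15, Drenos, 401 units, $8,040.05):
Base rate for 39.15 is 28.5%.
Duty = $8,040.05 × 28.5% = $2,291.41.
Total = $9,861.64 + $113,410.44 + $31,160.90 + $2,291.41 = $156,724.39.

$156,724.39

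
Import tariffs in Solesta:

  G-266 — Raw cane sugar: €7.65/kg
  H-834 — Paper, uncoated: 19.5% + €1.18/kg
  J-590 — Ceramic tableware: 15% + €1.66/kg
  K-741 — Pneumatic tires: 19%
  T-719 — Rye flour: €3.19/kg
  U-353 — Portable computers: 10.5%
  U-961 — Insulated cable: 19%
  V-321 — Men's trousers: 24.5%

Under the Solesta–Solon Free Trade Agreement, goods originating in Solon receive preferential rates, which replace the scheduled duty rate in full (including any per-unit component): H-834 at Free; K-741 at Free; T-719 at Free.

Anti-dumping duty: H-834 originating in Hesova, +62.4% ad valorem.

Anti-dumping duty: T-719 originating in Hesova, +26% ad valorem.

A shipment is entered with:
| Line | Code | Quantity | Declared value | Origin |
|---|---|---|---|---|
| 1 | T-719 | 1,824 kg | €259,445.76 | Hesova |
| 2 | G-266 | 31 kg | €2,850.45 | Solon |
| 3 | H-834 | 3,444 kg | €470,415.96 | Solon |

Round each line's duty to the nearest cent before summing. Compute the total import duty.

€73,511.61

Line 1 (T-719, Hesova, 1,824 kg, €259,445.76):
Base rate for T-719 is €3.19/kg.
T-719 has an FTA preferential rate, but origin Hesova is not Solon; base rate stands.
Additional duty on T-719 from Hesova: +26% ad valorem. Applied ad valorem rate = 26%.
Duty = €259,445.76 × 26% + 1,824 × €3.19 = €73,274.46.
Line 2 (G-266, Solon, 31 kg, €2,850.45):
Base rate for G-266 is €7.65/kg.
Origin Solon is the FTA partner but G-266 is not on the preference list; base rate stands.
Duty = 31 × €7.65 = €237.15.
Line 3 (H-834, Solon, 3,444 kg, €470,415.96):
Base rate for H-834 is 19.5% + €1.18/kg.
Origin Solon qualifies under the Solesta–Solon agreement and H-834 is covered: preferential rate Free applies instead.
The additional-duty order on H-834 targets Hesova, not Solon; it does not apply.
Duty = €470,415.96 × 0% = €0.00.
Total = €73,274.46 + €237.15 + €0.00 = €73,511.61.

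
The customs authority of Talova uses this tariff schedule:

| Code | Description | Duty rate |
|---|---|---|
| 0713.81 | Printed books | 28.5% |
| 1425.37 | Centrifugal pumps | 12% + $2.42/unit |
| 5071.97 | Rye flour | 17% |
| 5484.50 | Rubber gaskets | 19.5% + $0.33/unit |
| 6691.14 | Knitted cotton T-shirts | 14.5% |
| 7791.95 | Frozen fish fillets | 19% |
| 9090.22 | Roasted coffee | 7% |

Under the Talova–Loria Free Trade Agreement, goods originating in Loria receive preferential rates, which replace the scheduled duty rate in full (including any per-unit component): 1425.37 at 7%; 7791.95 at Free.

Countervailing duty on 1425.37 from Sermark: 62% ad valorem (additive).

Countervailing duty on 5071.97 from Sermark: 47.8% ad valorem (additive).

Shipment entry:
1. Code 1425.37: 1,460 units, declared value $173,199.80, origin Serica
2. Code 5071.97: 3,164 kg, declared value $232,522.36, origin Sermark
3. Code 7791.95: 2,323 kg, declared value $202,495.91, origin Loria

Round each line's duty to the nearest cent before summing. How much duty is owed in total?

$174,991.67

Line 1 (1425.37, Serica, 1,460 units, $173,199.80):
Base rate for 1425.37 is 12% + $2.42/unit.
1425.37 has an FTA preferential rate, but origin Serica is not Loria; base rate stands.
The additional-duty order on 1425.37 targets Sermark, not Serica; it does not apply.
Duty = $173,199.80 × 12% + 1,460 × $2.42 = $24,317.18.
Line 2 (5071.97, Sermark, 3,164 kg, $232,522.36):
Base rate for 5071.97 is 17%.
Additional duty on 5071.97 from Sermark: +47.8%. Applied ad valorem rate: 17% + 47.8% = 64.8%.
Duty = $232,522.36 × 64.8% = $150,674.49.
Line 3 (7791.95, Loria, 2,323 kg, $202,495.91):
Base rate for 7791.95 is 19%.
Origin Loria qualifies under the Talova–Loria agreement and 7791.95 is covered: preferential rate Free applies instead.
Duty = $202,495.91 × 0% = $0.00.
Total = $24,317.18 + $150,674.49 + $0.00 = $174,991.67.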